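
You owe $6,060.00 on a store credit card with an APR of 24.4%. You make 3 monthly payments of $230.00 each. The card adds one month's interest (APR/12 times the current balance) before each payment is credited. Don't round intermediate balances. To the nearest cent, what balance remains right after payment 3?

Monthly rate r = 24.4%/12 = 2.03333% = 0.0203333.
Each month: B ← B·(1+r) − $230.00.
Month 1: interest $123.22; balance after payment $5,953.22.
Month 2: interest $121.05; balance after payment $5,844.27.
Month 3: interest $118.83; balance after payment $5,733.10.

$5,733.10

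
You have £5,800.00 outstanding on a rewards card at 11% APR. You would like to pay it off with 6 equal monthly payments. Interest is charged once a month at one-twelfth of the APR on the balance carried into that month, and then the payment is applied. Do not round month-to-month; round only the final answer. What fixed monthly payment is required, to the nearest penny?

£997.92

Monthly rate r = 11%/12 = 0.916667% = 0.00916667.
Level-payment amortization: P = B₀·r / (1 − (1+r)^(−n)) = 5800.00·0.00916667 / (1 − 1.00917^(−6)).
Denominator 1 − (1+r)^(−6) = 0.0532776773.
P = 53.1667 / 0.0532776773 ≈ 997.92.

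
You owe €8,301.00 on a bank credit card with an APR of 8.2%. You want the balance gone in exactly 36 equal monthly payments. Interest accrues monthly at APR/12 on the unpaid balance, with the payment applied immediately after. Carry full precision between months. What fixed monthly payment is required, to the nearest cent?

€260.89

Monthly rate r = 8.2%/12 = 0.683333% = 0.00683333.
Level-payment amortization: P = B₀·r / (1 − (1+r)^(−n)) = 8301.00·0.00683333 / (1 − 1.00683^(−36)).
Denominator 1 − (1+r)^(−36) = 0.217423274.
P = 56.7235 / 0.217423274 ≈ 260.89.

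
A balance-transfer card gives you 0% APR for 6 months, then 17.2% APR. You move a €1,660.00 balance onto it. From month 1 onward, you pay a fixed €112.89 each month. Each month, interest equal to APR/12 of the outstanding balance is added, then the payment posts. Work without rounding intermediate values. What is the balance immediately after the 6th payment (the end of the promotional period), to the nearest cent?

Promo months 1–6 at r₀ = 0%/12 = 0; months 7+ at r₁ = 17.2%/12 = 0.0143333.
After month 6 (no interest yet): B = €1,660.00 − 6·€112.89 = €982.66.

€982.66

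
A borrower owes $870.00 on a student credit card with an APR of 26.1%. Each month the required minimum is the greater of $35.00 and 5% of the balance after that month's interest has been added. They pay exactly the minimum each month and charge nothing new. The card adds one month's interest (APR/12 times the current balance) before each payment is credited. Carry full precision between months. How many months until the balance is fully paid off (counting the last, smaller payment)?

34 months

Monthly rate r = 26.1%/12 = 2.175% = 0.02175.
While 5% of the post-interest balance exceeds $35.00, each month B ← (B·(1+r))·(1 − 0.05), i.e. B shrinks by the factor (1+r)·0.95 = 0.97066.
This holds for months 1–9. Entering month 10 the balance is $665.48; 5% of the post-interest balance is now below $35.00, so the flat $35.00 minimum applies from here.
From month 10 a fixed $35.00 at rate r clears $665.48 in 25 more payments. Total: 9 + 25 = 34 months.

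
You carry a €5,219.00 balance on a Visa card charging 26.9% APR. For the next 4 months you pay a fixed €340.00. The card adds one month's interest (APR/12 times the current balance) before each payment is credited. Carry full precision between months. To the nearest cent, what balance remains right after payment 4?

€4,296.53

Monthly rate r = 26.9%/12 = 2.24167% = 0.0224167.
Each month: B ← B·(1+r) − €340.00.
Month 1: interest €116.99; balance after payment €4,995.99.
Month 2: interest €111.99; balance after payment €4,767.99.
Month 3: interest €106.88; balance after payment €4,534.87.
Month 4: interest €101.66; balance after payment €4,296.53.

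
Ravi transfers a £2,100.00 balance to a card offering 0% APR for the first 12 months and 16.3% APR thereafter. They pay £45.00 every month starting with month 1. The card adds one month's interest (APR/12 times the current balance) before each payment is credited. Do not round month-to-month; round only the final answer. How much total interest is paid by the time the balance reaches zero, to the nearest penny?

£563.17

Promo months 1–12 at r₀ = 0%/12 = 0; months 13+ at r₁ = 16.3%/12 = 0.0135833.
After month 12 (no interest yet): B = £2,100.00 − 12·£45.00 = £1,560.00.
Then at r₁ with £45.00/mo: n₂ = −ln(1 − r₁·B/P)/ln(1+r₁) ≈ 47.18 → 48 more payments.
Total paid = 59·£45.00 + £8.17 = £2,663.17; interest = £2,663.17 − £2,100.00 = £563.17.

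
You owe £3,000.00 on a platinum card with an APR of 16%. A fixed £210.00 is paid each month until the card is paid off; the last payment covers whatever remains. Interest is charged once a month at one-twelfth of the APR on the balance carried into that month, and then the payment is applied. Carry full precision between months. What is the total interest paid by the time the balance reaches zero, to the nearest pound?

£350

Monthly rate r = 16%/12 = 1.33333% = 0.0133333.
Payoff takes n = ⌈−ln(1 − rB₀/P)/ln(1+r)⌉ = ⌈15.954⌉ = 16 payments; the last is £200.32.
Total paid = 15·£210.00 + £200.32 = £3,350.32.
Total interest = total paid − principal = £3,350.32 − £3,000.00 = £350.32.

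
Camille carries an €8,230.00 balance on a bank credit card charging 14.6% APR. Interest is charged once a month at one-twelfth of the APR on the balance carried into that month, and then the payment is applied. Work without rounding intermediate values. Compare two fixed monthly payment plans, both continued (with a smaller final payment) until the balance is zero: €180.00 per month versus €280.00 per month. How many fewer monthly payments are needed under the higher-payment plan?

31 fewer payments

Monthly rate r = 14.6%/12 = 1.21667% = 0.0121667.
At €180.00/mo: n = ⌈−ln(1 − rB₀/P)/ln(1+r)⌉ = 68 payments (last €34.85); total interest = total paid − €8,230.00 = €3,864.85.
At €280.00/mo: 37 payments (last €167.29); total interest €2,017.29.
Payments saved = 68 − 37 = 31.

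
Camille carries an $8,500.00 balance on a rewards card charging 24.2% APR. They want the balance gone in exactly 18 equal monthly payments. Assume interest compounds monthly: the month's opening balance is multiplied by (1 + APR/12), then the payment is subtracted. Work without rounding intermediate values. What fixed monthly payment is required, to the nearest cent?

$567.80

Monthly rate r = 24.2%/12 = 2.01667% = 0.0201667.
Level-payment amortization: P = B₀·r / (1 − (1+r)^(−n)) = 8500.00·0.0201667 / (1 − 1.02017^(−18)).
Denominator 1 − (1+r)^(−18) = 0.301896724.
P = 171.417 / 0.301896724 ≈ 567.80.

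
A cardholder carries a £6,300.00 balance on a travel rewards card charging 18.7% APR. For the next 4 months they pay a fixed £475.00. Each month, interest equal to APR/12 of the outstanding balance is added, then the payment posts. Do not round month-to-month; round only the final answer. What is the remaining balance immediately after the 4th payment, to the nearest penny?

Monthly rate r = 18.7%/12 = 1.55833% = 0.0155833.
Each month: B ← B·(1+r) − £475.00.
Month 1: interest £98.17; balance after payment £5,923.18.
Month 2: interest £92.30; balance after payment £5,540.48.
Month 3: interest £86.34; balance after payment £5,151.82.
Month 4: interest £80.28; balance after payment £4,757.10.

£4,757.10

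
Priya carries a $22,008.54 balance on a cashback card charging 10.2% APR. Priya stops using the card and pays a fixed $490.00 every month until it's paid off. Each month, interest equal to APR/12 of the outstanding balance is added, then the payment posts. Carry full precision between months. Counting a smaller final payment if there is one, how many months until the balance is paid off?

57 payments

Monthly rate r = 10.2%/12 = 0.85% = 0.0085.
Recurrence: B ← B·(1+r) − $490.00.
Month 1: interest $187.07; balance after payment $21,705.61.
Month 2: interest $184.50; balance after payment $21,400.11.
Closed form: n = −ln(1 − rB₀/P)/ln(1+r) = −ln(0.61822)/ln(1.0085) ≈ 56.818, so the balance reaches zero during payment 57.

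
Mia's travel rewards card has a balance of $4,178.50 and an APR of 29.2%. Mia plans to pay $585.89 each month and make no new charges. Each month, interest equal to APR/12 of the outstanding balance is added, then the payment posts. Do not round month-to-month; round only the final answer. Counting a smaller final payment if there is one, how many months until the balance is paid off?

Monthly rate r = 29.2%/12 = 2.43333% = 0.0243333.
Recurrence: B ← B·(1+r) − $585.89.
Month 1: interest $101.68; balance after payment $3,694.29.
Month 2: interest $89.89; balance after payment $3,198.29.
Closed form: n = −ln(1 − rB₀/P)/ln(1+r) = −ln(0.82646)/ln(1.02433) ≈ 7.928, so the balance reaches zero during payment 8.

8 payments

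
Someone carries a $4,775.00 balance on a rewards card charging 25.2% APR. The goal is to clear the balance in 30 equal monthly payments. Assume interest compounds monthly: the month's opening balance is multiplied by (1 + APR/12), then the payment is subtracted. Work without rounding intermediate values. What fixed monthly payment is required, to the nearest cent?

Monthly rate r = 25.2%/12 = 2.1% = 0.021.
Level-payment amortization: P = B₀·r / (1 − (1+r)^(−n)) = 4775.00·0.021 / (1 − 1.021^(−30)).
Denominator 1 − (1+r)^(−30) = 0.463922305.
P = 100.275 / 0.463922305 ≈ 216.15.

$216.15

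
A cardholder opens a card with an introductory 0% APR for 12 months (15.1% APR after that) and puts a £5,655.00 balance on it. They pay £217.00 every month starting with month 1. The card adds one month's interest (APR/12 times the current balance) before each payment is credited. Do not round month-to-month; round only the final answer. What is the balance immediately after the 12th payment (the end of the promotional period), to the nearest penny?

Promo months 1–12 at r₀ = 0%/12 = 0; months 13+ at r₁ = 15.1%/12 = 0.0125833.
After month 12 (no interest yet): B = £5,655.00 − 12·£217.00 = £3,051.00.

£3,051.00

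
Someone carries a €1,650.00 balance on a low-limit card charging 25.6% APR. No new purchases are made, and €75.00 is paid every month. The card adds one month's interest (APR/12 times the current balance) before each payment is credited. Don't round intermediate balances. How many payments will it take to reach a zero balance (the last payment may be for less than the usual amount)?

Monthly rate r = 25.6%/12 = 2.13333% = 0.0213333.
Recurrence: B ← B·(1+r) − €75.00.
Month 1: interest €35.20; balance after payment €1,610.20.
Month 2: interest €34.35; balance after payment €1,569.55.
Closed form: n = −ln(1 − rB₀/P)/ln(1+r) = −ln(0.53067)/ln(1.02133) ≈ 30.017, so the balance reaches zero during payment 31.

31 months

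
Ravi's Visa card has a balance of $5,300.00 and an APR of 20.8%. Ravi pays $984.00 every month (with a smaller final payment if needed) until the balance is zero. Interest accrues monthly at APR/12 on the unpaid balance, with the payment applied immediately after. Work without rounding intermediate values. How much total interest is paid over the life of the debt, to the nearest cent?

Monthly rate r = 20.8%/12 = 1.73333% = 0.0173333.
Payoff takes n = ⌈−ln(1 − rB₀/P)/ln(1+r)⌉ = ⌈5.703⌉ = 6 payments; the last is $693.81.
Total paid = 5·$984.00 + $693.81 = $5,613.81.
Total interest = total paid − principal = $5,613.81 − $5,300.00 = $313.81.

$313.81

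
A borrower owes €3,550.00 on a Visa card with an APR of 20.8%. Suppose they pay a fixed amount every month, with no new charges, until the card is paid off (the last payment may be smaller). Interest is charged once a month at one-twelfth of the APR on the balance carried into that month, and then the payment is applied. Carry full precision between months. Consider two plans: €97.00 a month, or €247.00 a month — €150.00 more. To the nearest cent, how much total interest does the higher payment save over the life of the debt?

Monthly rate r = 20.8%/12 = 1.73333% = 0.0173333.
At €97.00/mo: n = ⌈−ln(1 − rB₀/P)/ln(1+r)⌉ = 59 payments (last €53.25); total interest = total paid − €3,550.00 = €2,129.25.
At €247.00/mo: 17 payments (last €166.56); total interest €568.56.
Interest saved = €2,129.25 − €568.56 = €1,560.69.

€1,560.69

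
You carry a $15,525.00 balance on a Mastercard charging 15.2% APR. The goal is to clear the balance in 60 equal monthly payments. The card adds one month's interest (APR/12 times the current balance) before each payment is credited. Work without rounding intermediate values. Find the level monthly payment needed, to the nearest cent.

Monthly rate r = 15.2%/12 = 1.26667% = 0.0126667.
Level-payment amortization: P = B₀·r / (1 − (1+r)^(−n)) = 15525.00·0.0126667 / (1 − 1.01267^(−60)).
Denominator 1 − (1+r)^(−60) = 0.530096033.
P = 196.65 / 0.530096033 ≈ 370.97.

$370.97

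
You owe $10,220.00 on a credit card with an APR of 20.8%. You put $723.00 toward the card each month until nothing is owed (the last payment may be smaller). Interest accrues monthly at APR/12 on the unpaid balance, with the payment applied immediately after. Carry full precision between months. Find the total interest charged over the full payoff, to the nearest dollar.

Monthly rate r = 20.8%/12 = 1.73333% = 0.0173333.
Payoff takes n = ⌈−ln(1 − rB₀/P)/ln(1+r)⌉ = ⌈16.355⌉ = 17 payments; the last is $258.13.
Total paid = 16·$723.00 + $258.13 = $11,826.13.
Total interest = total paid − principal = $11,826.13 − $10,220.00 = $1,606.13.

$1,606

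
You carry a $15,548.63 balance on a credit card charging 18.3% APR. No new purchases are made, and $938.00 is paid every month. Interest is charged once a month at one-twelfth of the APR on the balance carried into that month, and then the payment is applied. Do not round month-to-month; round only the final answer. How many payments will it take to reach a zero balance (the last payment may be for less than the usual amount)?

20 payments

Monthly rate r = 18.3%/12 = 1.525% = 0.01525.
Recurrence: B ← B·(1+r) − $938.00.
Month 1: interest $237.12; balance after payment $14,847.75.
Month 2: interest $226.43; balance after payment $14,136.17.
Closed form: n = −ln(1 − rB₀/P)/ln(1+r) = −ln(0.74721)/ln(1.01525) ≈ 19.254, so the balance reaches zero during payment 20.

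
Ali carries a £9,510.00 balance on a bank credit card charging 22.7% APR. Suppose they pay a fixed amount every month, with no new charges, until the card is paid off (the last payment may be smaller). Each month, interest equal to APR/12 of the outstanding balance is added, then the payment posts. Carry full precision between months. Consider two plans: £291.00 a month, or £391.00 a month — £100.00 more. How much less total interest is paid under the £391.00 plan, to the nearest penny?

Monthly rate r = 22.7%/12 = 1.89167% = 0.0189167.
At £291.00/mo: n = ⌈−ln(1 − rB₀/P)/ln(1+r)⌉ = 52 payments (last £111.38); total interest = total paid − £9,510.00 = £5,442.38.
At £391.00/mo: 33 payments (last £348.47); total interest £3,350.47.
Interest saved = £5,442.38 − £3,350.47 = £2,091.91.

£2,091.91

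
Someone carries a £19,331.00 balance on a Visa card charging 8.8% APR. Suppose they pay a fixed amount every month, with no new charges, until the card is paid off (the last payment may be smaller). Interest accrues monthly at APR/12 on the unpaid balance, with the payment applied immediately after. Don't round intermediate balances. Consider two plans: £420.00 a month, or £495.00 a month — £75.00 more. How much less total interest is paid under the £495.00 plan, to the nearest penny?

Monthly rate r = 8.8%/12 = 0.733333% = 0.00733333.
At £420.00/mo: n = ⌈−ln(1 − rB₀/P)/ln(1+r)⌉ = 57 payments (last £150.09); total interest = total paid − £19,331.00 = £4,339.09.
At £495.00/mo: 47 payments (last £88.98); total interest £3,527.98.
Interest saved = £4,339.09 − £3,527.98 = £811.11.

£811.11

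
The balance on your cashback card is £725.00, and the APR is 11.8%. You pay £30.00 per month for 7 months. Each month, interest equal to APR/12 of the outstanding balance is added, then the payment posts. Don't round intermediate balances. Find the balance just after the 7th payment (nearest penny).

£560.10

Monthly rate r = 11.8%/12 = 0.983333% = 0.00983333.
Each month: B ← B·(1+r) − £30.00.
Month 1: interest £7.13; balance after payment £702.13.
Month 2: interest £6.90; balance after payment £679.03.
Month 3: interest £6.68; balance after payment £655.71.
Month 4: interest £6.45; balance after payment £632.16.
Month 5: interest £6.22; balance after payment £608.37.
Month 6: interest £5.98; balance after payment £584.36.
Month 7: interest £5.75; balance after payment £560.10.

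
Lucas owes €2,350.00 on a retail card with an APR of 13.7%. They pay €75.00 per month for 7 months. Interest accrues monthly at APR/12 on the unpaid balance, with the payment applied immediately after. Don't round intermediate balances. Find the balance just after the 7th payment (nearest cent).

€2,001.03

Monthly rate r = 13.7%/12 = 1.14167% = 0.0114167.
Each month: B ← B·(1+r) − €75.00.
Month 1: interest €26.83; balance after payment €2,301.83.
Month 2: interest €26.28; balance after payment €2,253.11.
Month 3: interest €25.72; balance after payment €2,203.83.
Month 4: interest €25.16; balance after payment €2,153.99.
Month 5: interest €24.59; balance after payment €2,103.58.
Month 6: interest €24.02; balance after payment €2,052.60.
Month 7: interest €23.43; balance after payment €2,001.03.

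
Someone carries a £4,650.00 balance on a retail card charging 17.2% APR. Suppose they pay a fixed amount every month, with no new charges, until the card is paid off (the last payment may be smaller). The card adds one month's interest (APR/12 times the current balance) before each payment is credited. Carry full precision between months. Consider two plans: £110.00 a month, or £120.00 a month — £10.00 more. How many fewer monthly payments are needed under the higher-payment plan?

9 fewer payments

Monthly rate r = 17.2%/12 = 1.43333% = 0.0143333.
At £110.00/mo: n = ⌈−ln(1 − rB₀/P)/ln(1+r)⌉ = 66 payments (last £47.50); total interest = total paid − £4,650.00 = £2,547.50.
At £120.00/mo: 57 payments (last £115.12); total interest £2,185.12.
Payments saved = 66 − 57 = 9.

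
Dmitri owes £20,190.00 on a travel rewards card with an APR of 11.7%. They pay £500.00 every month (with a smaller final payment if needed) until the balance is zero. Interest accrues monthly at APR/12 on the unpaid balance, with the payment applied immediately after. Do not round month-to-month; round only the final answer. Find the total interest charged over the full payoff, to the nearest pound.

£5,596

Monthly rate r = 11.7%/12 = 0.975% = 0.00975.
Payoff takes n = ⌈−ln(1 − rB₀/P)/ln(1+r)⌉ = ⌈51.572⌉ = 52 payments; the last is £286.44.
Total paid = 51·£500.00 + £286.44 = £25,786.44.
Total interest = total paid − principal = £25,786.44 − £20,190.00 = £5,596.44.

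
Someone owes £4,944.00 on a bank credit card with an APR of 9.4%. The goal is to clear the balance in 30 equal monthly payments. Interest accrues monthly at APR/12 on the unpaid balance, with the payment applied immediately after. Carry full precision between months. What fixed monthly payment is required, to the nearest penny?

Monthly rate r = 9.4%/12 = 0.783333% = 0.00783333.
Level-payment amortization: P = B₀·r / (1 − (1+r)^(−n)) = 4944.00·0.00783333 / (1 − 1.00783^(−30)).
Denominator 1 − (1+r)^(−30) = 0.208704942.
P = 38.728 / 0.208704942 ≈ 185.56.

£185.56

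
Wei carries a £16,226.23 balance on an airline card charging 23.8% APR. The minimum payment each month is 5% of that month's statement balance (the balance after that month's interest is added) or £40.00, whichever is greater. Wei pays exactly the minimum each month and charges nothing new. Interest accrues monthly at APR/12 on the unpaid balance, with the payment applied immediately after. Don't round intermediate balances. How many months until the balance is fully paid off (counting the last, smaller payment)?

Monthly rate r = 23.8%/12 = 1.98333% = 0.0198333.
While 5% of the post-interest balance exceeds £40.00, each month B ← (B·(1+r))·(1 − 0.05), i.e. B shrinks by the factor (1+r)·0.95 = 0.96884.
This holds for months 1–96. Entering month 97 the balance is £777.12; 5% of the post-interest balance is now below £40.00, so the flat £40.00 minimum applies from here.
From month 97 a fixed £40.00 at rate r clears £777.12 in 25 more payments. Total: 96 + 25 = 121 months.

121 months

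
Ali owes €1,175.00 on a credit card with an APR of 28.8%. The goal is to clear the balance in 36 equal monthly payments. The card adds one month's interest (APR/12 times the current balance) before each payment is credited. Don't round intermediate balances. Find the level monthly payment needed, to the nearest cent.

Monthly rate r = 28.8%/12 = 2.4% = 0.024.
Level-payment amortization: P = B₀·r / (1 − (1+r)^(−n)) = 1175.00·0.024 / (1 − 1.024^(−36)).
Denominator 1 − (1+r)^(−36) = 0.574204016.
P = 28.2 / 0.574204016 ≈ 49.11.

€49.11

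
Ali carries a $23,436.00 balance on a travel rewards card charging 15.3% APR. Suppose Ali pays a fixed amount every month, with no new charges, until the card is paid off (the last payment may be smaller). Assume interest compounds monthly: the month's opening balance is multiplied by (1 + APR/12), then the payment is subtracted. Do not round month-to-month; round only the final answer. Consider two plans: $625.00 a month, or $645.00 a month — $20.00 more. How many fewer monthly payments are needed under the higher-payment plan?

2 fewer payments

Monthly rate r = 15.3%/12 = 1.275% = 0.01275.
At $625.00/mo: n = ⌈−ln(1 − rB₀/P)/ln(1+r)⌉ = 52 payments (last $204.56); total interest = total paid − $23,436.00 = $8,643.56.
At $645.00/mo: 50 payments (last $74.69); total interest $8,243.69.
Payments saved = 52 − 50 = 2.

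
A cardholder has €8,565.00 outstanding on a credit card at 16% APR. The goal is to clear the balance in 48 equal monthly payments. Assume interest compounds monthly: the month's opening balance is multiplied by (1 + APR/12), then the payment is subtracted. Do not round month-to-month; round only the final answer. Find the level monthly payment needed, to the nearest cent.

€242.73

Monthly rate r = 16%/12 = 1.33333% = 0.0133333.
Level-payment amortization: P = B₀·r / (1 − (1+r)^(−n)) = 8565.00·0.0133333 / (1 − 1.01333^(−48)).
Denominator 1 − (1+r)^(−48) = 0.470472873.
P = 114.2 / 0.470472873 ≈ 242.73.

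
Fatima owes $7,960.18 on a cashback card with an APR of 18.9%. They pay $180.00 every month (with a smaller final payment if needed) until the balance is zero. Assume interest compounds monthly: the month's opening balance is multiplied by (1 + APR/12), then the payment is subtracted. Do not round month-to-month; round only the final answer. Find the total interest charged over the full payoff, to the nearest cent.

Monthly rate r = 18.9%/12 = 1.575% = 0.01575.
Payoff takes n = ⌈−ln(1 − rB₀/P)/ln(1+r)⌉ = ⌈76.304⌉ = 77 payments; the last is $55.06.
Total paid = 76·$180.00 + $55.06 = $13,735.06.
Total interest = total paid − principal = $13,735.06 − $7,960.18 = $5,774.88.

$5,774.88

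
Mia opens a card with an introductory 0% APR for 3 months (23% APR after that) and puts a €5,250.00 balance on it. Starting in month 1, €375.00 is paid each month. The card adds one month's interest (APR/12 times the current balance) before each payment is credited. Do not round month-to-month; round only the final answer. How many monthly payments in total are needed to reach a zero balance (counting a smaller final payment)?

16 months

Promo months 1–3 at r₀ = 0%/12 = 0; months 4+ at r₁ = 23%/12 = 0.0191667.
After month 3 (no interest yet): B = €5,250.00 − 3·€375.00 = €4,125.00.
Then at r₁ with €375.00/mo: n₂ = −ln(1 − r₁·B/P)/ln(1+r₁) ≈ 12.47 → 13 more payments.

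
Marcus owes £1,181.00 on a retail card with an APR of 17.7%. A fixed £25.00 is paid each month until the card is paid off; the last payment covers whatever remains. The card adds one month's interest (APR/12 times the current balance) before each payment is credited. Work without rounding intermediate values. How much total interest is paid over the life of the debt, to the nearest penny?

Monthly rate r = 17.7%/12 = 1.475% = 0.01475.
Payoff takes n = ⌈−ln(1 − rB₀/P)/ln(1+r)⌉ = ⌈81.499⌉ = 82 payments; the last is £12.52.
Total paid = 81·£25.00 + £12.52 = £2,037.52.
Total interest = total paid − principal = £2,037.52 − £1,181.00 = £856.52.

£856.52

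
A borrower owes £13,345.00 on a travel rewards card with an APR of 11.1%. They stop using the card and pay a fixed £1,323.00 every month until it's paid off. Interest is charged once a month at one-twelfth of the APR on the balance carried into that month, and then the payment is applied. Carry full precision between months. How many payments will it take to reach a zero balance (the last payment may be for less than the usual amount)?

Monthly rate r = 11.1%/12 = 0.925% = 0.00925.
Recurrence: B ← B·(1+r) − £1,323.00.
Month 1: interest £123.44; balance after payment £12,145.44.
Month 2: interest £112.35; balance after payment £10,934.79.
Closed form: n = −ln(1 − rB₀/P)/ln(1+r) = −ln(0.9067)/ln(1.00925) ≈ 10.638, so the balance reaches zero during payment 11.

11 payments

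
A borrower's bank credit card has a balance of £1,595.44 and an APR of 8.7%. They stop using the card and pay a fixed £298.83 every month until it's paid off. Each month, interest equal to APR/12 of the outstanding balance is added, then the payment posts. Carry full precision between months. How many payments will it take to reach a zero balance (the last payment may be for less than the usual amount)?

Monthly rate r = 8.7%/12 = 0.725% = 0.00725.
Recurrence: B ← B·(1+r) − £298.83.
Month 1: interest £11.57; balance after payment £1,308.18.
Month 2: interest £9.48; balance after payment £1,018.83.
Month 3: interest £7.39; balance after payment £727.39.
Month 4: interest £5.27; balance after payment £433.83.
Month 5: interest £3.15; balance after payment £138.15.
Month 6: interest £1.00; balance after payment £0.00.

6 months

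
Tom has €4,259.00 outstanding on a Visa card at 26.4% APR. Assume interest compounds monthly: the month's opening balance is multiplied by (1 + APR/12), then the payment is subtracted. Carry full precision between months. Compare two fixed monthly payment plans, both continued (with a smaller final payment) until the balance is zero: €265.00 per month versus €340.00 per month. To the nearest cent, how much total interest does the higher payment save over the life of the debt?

€275.68

Monthly rate r = 26.4%/12 = 2.2% = 0.022.
At €265.00/mo: n = ⌈−ln(1 − rB₀/P)/ln(1+r)⌉ = 21 payments (last €13.19); total interest = total paid − €4,259.00 = €1,054.19.
At €340.00/mo: 15 payments (last €277.51); total interest €778.51.
Interest saved = €1,054.19 − €778.51 = €275.68.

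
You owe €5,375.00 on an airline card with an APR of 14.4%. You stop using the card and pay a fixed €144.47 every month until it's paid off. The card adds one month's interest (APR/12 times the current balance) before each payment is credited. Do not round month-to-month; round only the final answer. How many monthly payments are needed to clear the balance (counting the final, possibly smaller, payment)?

50 months

Monthly rate r = 14.4%/12 = 1.2% = 0.012.
Recurrence: B ← B·(1+r) − €144.47.
Month 1: interest €64.50; balance after payment €5,295.03.
Month 2: interest €63.54; balance after payment €5,214.10.
Closed form: n = −ln(1 − rB₀/P)/ln(1+r) = −ln(0.55354)/ln(1.012) ≈ 49.580, so the balance reaches zero during payment 50.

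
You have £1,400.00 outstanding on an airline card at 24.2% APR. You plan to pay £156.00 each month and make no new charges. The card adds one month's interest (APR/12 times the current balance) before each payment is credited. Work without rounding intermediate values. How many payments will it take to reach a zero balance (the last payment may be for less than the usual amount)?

10 payments

Monthly rate r = 24.2%/12 = 2.01667% = 0.0201667.
Recurrence: B ← B·(1+r) − £156.00.
Month 1: interest £28.23; balance after payment £1,272.23.
Month 2: interest £25.66; balance after payment £1,141.89.
Closed form: n = −ln(1 − rB₀/P)/ln(1+r) = −ln(0.81902)/ln(1.02017) ≈ 10.000, so the balance reaches zero during payment 10.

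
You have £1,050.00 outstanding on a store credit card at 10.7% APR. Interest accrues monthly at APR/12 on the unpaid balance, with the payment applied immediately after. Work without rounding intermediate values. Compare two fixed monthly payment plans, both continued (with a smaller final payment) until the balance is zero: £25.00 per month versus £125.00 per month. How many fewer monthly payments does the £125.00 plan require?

44 fewer payments

Monthly rate r = 10.7%/12 = 0.891667% = 0.00891667.
At £25.00/mo: n = ⌈−ln(1 − rB₀/P)/ln(1+r)⌉ = 53 payments (last £21.40); total interest = total paid − £1,050.00 = £271.40.
At £125.00/mo: 9 payments (last £96.36); total interest £46.36.
Payments saved = 53 − 9 = 44.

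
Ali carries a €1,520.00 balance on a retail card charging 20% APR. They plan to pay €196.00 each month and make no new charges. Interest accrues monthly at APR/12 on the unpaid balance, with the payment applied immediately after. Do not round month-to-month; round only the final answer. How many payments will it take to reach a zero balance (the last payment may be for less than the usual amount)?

9 payments

Monthly rate r = 20%/12 = 1.66667% = 0.0166667.
Recurrence: B ← B·(1+r) − €196.00.
Month 1: interest €25.33; balance after payment €1,349.33.
Month 2: interest €22.49; balance after payment €1,175.82.
Closed form: n = −ln(1 − rB₀/P)/ln(1+r) = −ln(0.87075)/ln(1.01667) ≈ 8.373, so the balance reaches zero during payment 9.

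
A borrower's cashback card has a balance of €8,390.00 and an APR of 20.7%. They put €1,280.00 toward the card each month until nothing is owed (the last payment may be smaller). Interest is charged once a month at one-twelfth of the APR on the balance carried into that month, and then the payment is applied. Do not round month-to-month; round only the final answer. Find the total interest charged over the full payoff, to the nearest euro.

€590

Monthly rate r = 20.7%/12 = 1.725% = 0.01725.
Payoff takes n = ⌈−ln(1 − rB₀/P)/ln(1+r)⌉ = ⌈7.016⌉ = 8 payments; the last is €20.15.
Total paid = 7·€1,280.00 + €20.15 = €8,980.15.
Total interest = total paid − principal = €8,980.15 − €8,390.00 = €590.15.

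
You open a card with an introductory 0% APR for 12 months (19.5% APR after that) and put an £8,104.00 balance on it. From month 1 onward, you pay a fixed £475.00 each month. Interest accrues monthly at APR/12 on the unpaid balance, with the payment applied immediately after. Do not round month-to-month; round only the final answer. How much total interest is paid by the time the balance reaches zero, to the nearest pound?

Promo months 1–12 at r₀ = 0%/12 = 0; months 13+ at r₁ = 19.5%/12 = 0.01625.
After month 12 (no interest yet): B = £8,104.00 − 12·£475.00 = £2,404.00.
Then at r₁ with £475.00/mo: n₂ = −ln(1 − r₁·B/P)/ln(1+r₁) ≈ 5.32 → 6 more payments.
Total paid = 17·£475.00 + £154.80 = £8,229.80; interest = £8,229.80 − £8,104.00 = £125.80.

£126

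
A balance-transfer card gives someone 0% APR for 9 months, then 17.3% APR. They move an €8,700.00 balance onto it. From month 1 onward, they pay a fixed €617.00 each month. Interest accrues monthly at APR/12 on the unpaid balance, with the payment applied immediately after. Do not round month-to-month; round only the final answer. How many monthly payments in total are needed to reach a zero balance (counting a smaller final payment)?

Promo months 1–9 at r₀ = 0%/12 = 0; months 10+ at r₁ = 17.3%/12 = 0.0144167.
After month 9 (no interest yet): B = €8,700.00 − 9·€617.00 = €3,147.00.
Then at r₁ with €617.00/mo: n₂ = −ln(1 − r₁·B/P)/ln(1+r₁) ≈ 5.34 → 6 more payments.

15 payments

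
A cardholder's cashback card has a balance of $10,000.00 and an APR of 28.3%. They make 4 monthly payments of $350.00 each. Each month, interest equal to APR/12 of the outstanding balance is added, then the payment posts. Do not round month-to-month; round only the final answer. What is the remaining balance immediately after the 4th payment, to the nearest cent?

$9,526.92

Monthly rate r = 28.3%/12 = 2.35833% = 0.0235833.
Each month: B ← B·(1+r) − $350.00.
Month 1: interest $235.83; balance after payment $9,885.83.
Month 2: interest $233.14; balance after payment $9,768.97.
Month 3: interest $230.38; balance after payment $9,649.36.
Month 4: interest $227.56; balance after payment $9,526.92.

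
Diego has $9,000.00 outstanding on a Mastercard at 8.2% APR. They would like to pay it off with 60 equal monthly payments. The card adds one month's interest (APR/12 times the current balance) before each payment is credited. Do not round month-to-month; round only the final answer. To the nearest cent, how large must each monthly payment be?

Monthly rate r = 8.2%/12 = 0.683333% = 0.00683333.
Level-payment amortization: P = B₀·r / (1 − (1+r)^(−n)) = 9000.00·0.00683333 / (1 − 1.00683^(−60)).
Denominator 1 − (1+r)^(−60) = 0.335423654.
P = 61.5 / 0.335423654 ≈ 183.35.

$183.35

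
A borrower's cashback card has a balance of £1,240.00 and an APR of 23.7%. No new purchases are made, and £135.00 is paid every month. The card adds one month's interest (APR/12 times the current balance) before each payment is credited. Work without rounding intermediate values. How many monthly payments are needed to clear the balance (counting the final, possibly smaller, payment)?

Monthly rate r = 23.7%/12 = 1.975% = 0.01975.
Recurrence: B ← B·(1+r) − £135.00.
Month 1: interest £24.49; balance after payment £1,129.49.
Month 2: interest £22.31; balance after payment £1,016.80.
Closed form: n = −ln(1 − rB₀/P)/ln(1+r) = −ln(0.81859)/ln(1.01975) ≈ 10.235, so the balance reaches zero during payment 11.

11 payments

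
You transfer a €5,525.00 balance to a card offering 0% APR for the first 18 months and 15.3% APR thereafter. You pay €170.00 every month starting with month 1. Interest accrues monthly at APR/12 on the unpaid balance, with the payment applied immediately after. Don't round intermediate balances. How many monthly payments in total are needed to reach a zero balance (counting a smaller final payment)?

Promo months 1–18 at r₀ = 0%/12 = 0; months 19+ at r₁ = 15.3%/12 = 0.01275.
After month 18 (no interest yet): B = €5,525.00 − 18·€170.00 = €2,465.00.
Then at r₁ with €170.00/mo: n₂ = −ln(1 − r₁·B/P)/ln(1+r₁) ≈ 16.13 → 17 more payments.

35 payments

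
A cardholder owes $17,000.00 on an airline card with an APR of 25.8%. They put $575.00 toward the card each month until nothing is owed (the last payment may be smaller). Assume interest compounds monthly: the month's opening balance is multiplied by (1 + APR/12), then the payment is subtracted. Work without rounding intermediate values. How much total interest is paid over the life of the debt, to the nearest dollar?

Monthly rate r = 25.8%/12 = 2.15% = 0.0215.
Payoff takes n = ⌈−ln(1 − rB₀/P)/ln(1+r)⌉ = ⌈47.463⌉ = 48 payments; the last is $267.93.
Total paid = 47·$575.00 + $267.93 = $27,292.93.
Total interest = total paid − principal = $27,292.93 − $17,000.00 = $10,292.93.

$10,293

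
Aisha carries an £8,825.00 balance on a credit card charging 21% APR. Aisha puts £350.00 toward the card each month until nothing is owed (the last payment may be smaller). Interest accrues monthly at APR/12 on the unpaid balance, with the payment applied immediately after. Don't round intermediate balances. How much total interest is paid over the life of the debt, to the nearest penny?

Monthly rate r = 21%/12 = 1.75% = 0.0175.
Payoff takes n = ⌈−ln(1 − rB₀/P)/ln(1+r)⌉ = ⌈33.550⌉ = 34 payments; the last is £193.38.
Total paid = 33·£350.00 + £193.38 = £11,743.38.
Total interest = total paid − principal = £11,743.38 − £8,825.00 = £2,918.38.

£2,918.38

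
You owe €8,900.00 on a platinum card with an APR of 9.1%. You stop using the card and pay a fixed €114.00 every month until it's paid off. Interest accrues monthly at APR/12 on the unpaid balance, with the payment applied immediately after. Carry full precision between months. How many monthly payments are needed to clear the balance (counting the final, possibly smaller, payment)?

Monthly rate r = 9.1%/12 = 0.758333% = 0.00758333.
Recurrence: B ← B·(1+r) − €114.00.
Month 1: interest €67.49; balance after payment €8,853.49.
Month 2: interest €67.14; balance after payment €8,806.63.
Closed form: n = −ln(1 − rB₀/P)/ln(1+r) = −ln(0.40797)/ln(1.00758) ≈ 118.676, so the balance reaches zero during payment 119.

119 months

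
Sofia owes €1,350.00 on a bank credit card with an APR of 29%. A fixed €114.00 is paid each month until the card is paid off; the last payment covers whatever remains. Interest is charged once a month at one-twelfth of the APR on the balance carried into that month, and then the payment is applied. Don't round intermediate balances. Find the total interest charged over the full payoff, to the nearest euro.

Monthly rate r = 29%/12 = 2.41667% = 0.0241667.
Payoff takes n = ⌈−ln(1 − rB₀/P)/ln(1+r)⌉ = ⌈14.118⌉ = 15 payments; the last is €13.61.
Total paid = 14·€114.00 + €13.61 = €1,609.61.
Total interest = total paid − principal = €1,609.61 − €1,350.00 = €259.61.

€260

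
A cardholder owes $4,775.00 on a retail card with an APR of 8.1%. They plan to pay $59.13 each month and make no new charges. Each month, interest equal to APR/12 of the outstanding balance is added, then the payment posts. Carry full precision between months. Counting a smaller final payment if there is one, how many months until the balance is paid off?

118 months

Monthly rate r = 8.1%/12 = 0.675% = 0.00675.
Recurrence: B ← B·(1+r) − $59.13.
Month 1: interest $32.23; balance after payment $4,748.10.
Month 2: interest $32.05; balance after payment $4,721.02.
Closed form: n = −ln(1 − rB₀/P)/ln(1+r) = −ln(0.45491)/ln(1.00675) ≈ 117.084, so the balance reaches zero during payment 118.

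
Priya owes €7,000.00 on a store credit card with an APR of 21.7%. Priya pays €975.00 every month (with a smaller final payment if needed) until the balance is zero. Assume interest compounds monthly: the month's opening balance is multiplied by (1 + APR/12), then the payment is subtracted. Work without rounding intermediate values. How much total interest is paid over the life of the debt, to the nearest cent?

Monthly rate r = 21.7%/12 = 1.80833% = 0.0180833.
Payoff takes n = ⌈−ln(1 − rB₀/P)/ln(1+r)⌉ = ⌈7.760⌉ = 8 payments; the last is €742.19.
Total paid = 7·€975.00 + €742.19 = €7,567.19.
Total interest = total paid − principal = €7,567.19 − €7,000.00 = €567.19.

€567.19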